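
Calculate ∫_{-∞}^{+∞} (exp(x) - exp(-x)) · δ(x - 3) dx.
2 \sinh{\left(3 \right)}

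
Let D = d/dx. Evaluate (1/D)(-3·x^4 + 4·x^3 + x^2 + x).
- \frac{3 x^{5}}{5} + x^{4} + \frac{x^{3}}{3} + \frac{x^{2}}{2}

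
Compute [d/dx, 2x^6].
12 x^{5}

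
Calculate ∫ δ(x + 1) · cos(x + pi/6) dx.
\sin{\left(1 + \frac{\pi}{3} \right)}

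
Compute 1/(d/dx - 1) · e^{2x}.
e^{2 x}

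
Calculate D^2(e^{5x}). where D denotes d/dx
25 e^{5 x}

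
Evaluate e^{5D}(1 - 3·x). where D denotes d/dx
- 3 x - 14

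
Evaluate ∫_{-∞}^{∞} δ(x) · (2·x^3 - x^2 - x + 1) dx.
1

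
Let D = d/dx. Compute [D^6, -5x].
-30D^{5}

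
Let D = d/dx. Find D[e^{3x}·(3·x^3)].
9 x^{2} \left(x + 1\right) e^{3 x}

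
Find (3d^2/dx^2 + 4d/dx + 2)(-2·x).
- 4 x - 8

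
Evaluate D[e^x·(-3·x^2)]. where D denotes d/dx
3 x \left(- x - 2\right) e^{x}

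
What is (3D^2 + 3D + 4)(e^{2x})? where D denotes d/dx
22 e^{2 x}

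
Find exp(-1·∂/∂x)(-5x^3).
- 5 x^{3} + 15 x^{2} - 15 x + 5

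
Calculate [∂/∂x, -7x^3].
- 21 x^{2}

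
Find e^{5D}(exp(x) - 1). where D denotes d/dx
e^{x + 5} - 1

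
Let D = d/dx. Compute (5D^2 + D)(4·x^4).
16 x^{2} \left(x + 15\right)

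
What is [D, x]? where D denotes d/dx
1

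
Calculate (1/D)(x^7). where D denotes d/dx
\frac{x^{8}}{8}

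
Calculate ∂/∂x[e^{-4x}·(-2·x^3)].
x^{2} \left(8 x - 6\right) e^{- 4 x}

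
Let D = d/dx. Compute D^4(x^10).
5040 x^{6}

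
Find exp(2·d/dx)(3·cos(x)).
3 \cos{\left(x + 2 \right)}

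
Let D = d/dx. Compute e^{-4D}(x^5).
x^{5} - 20 x^{4} + 160 x^{3} - 640 x^{2} + 1280 x - 1024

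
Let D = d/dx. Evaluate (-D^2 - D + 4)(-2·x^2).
- 8 x^{2} + 4 x + 4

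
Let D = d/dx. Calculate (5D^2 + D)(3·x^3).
9 x \left(x + 10\right)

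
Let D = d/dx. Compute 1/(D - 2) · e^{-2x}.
- \frac{e^{- 2 x}}{4}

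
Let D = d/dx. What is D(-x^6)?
- 6 x^{5}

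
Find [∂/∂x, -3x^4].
- 12 x^{3}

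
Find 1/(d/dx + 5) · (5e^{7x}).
\frac{5 e^{7 x}}{12}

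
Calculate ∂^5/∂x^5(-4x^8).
- 26880 x^{3}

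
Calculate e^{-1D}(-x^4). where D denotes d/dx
- x^{4} + 4 x^{3} - 6 x^{2} + 4 x - 1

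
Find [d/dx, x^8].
8 x^{7}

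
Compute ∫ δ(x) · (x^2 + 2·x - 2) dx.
-2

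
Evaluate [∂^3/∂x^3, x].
3\frac{d^{2}}{dx^{2}}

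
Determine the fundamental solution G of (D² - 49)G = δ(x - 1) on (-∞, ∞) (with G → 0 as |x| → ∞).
-\frac{e^{-7|x - 1|}}{14}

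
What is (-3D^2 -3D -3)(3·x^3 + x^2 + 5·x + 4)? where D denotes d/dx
- 9 x^{3} - 30 x^{2} - 75 x - 33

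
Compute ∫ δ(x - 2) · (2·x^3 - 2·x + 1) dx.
13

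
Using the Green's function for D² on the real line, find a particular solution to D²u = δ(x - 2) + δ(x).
\frac{|x - 2|}{2} + \frac{|x|}{2}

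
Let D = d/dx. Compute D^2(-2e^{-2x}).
- 8 e^{- 2 x}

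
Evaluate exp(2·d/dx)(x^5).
x^{5} + 10 x^{4} + 40 x^{3} + 80 x^{2} + 80 x + 32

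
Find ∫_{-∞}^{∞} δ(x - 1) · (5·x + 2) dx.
7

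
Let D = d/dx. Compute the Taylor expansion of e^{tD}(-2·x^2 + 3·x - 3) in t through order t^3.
- 2 t^{2} - t \left(4 x - 3\right) - 2 x^{2} + 3 x - 3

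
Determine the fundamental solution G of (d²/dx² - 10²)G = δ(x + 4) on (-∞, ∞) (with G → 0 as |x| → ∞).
-\frac{e^{-10|x + 4|}}{20}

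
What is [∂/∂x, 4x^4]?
16 x^{3}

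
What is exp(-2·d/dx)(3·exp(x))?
3 e^{x - 2}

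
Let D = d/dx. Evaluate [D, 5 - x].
-1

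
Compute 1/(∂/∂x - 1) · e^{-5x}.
- \frac{e^{- 5 x}}{6}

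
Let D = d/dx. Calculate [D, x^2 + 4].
2 x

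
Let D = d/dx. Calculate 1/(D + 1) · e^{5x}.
\frac{e^{5 x}}{6}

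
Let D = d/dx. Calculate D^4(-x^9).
- 3024 x^{5}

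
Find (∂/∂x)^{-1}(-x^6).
- \frac{x^{7}}{7}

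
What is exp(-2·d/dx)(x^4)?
x^{4} - 8 x^{3} + 24 x^{2} - 32 x + 16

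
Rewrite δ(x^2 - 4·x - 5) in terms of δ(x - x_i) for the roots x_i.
\frac{\delta(x + 1) + \delta(x - 5)}{6}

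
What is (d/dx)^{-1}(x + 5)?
\frac{x^{2}}{2} + 5 x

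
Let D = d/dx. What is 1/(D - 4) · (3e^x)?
- e^{x}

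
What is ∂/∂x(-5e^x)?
- 5 e^{x}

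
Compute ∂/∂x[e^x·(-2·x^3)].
2 x^{2} \left(- x - 3\right) e^{x}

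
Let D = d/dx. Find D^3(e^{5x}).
125 e^{5 x}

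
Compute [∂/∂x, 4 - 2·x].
-2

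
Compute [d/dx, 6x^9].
54 x^{8}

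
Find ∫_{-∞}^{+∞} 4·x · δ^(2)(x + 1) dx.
0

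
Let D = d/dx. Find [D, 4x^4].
16 x^{3}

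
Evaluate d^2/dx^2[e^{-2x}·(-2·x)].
8 \left(1 - x\right) e^{- 2 x}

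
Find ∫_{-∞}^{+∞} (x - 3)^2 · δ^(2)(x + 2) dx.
2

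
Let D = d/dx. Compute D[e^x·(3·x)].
3 \left(x + 1\right) e^{x}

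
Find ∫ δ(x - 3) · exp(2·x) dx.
e^{6}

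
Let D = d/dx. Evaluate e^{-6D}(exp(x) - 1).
e^{x - 6} - 1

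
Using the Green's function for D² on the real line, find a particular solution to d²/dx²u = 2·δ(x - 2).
|x - 2|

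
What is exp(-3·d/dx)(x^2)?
x^{2} - 6 x + 9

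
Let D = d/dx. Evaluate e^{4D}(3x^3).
3 x^{3} + 36 x^{2} + 144 x + 192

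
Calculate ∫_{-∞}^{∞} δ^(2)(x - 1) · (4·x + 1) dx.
0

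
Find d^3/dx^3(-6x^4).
- 144 x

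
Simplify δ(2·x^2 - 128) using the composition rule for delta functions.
\frac{\delta(x - 8) + \delta(x + 8)}{32}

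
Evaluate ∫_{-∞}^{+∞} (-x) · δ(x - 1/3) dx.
- \frac{1}{3}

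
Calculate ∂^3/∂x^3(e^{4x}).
64 e^{4 x}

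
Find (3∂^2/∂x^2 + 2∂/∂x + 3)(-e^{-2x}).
- 11 e^{- 2 x}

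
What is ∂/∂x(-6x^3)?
- 18 x^{2}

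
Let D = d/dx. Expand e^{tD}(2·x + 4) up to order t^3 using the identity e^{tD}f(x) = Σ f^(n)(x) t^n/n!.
2 t + 2 x + 4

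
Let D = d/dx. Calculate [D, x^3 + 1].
3 x^{2}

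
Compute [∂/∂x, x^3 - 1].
3 x^{2}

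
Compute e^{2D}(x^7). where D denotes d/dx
x^{7} + 14 x^{6} + 84 x^{5} + 280 x^{4} + 560 x^{3} + 672 x^{2} + 448 x + 128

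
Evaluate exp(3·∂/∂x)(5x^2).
5 x^{2} + 30 x + 45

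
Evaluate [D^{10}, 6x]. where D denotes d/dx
60D^{9}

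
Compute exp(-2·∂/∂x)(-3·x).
6 - 3 x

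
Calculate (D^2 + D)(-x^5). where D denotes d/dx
5 x^{3} \left(- x - 4\right)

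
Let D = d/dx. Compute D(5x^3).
15 x^{2}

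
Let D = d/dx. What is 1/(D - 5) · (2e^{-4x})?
- \frac{2 e^{- 4 x}}{9}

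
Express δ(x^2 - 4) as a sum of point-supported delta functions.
\frac{\delta(x - 2) + \delta(x + 2)}{4}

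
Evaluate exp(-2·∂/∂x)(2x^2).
2 x^{2} - 8 x + 8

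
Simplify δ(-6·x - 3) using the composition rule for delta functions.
\frac{\delta(x + 1/2)}{6}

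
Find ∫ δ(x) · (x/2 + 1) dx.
1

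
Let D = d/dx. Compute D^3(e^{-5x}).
- 125 e^{- 5 x}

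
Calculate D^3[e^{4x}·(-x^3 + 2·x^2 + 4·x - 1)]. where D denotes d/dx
\left(- 64 x^{3} - 16 x^{2} + 376 x + 170\right) e^{4 x}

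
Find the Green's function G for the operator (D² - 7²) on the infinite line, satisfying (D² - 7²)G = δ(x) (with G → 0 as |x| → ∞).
-\frac{e^{-7|x|}}{14}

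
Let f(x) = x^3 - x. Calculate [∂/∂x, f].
3 x^{2} - 1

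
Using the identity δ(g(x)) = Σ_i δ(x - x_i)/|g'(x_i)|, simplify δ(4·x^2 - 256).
\frac{\delta(x - 8) + \delta(x + 8)}{64}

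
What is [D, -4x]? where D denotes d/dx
-4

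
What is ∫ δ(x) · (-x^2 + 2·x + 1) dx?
1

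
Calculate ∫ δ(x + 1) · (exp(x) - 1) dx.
-1 + e^{-1}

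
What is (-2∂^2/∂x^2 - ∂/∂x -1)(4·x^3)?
4 x \left(- x^{2} - 3 x - 12\right)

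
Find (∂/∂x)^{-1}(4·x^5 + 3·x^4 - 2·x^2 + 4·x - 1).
\frac{2 x^{6}}{3} + \frac{3 x^{5}}{5} - \frac{2 x^{3}}{3} + 2 x^{2} - x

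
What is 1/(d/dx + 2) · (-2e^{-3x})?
2 e^{- 3 x}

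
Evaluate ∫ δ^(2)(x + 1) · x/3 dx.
0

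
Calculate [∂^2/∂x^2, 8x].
16\frac{d}{dx}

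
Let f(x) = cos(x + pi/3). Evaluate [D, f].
- \sin{\left(x + \frac{\pi}{3} \right)}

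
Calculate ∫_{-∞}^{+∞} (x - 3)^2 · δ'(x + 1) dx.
8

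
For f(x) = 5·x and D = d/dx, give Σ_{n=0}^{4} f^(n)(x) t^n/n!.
5 t + 5 x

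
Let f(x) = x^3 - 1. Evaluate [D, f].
3 x^{2}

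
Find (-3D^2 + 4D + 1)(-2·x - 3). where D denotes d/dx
- 2 x - 11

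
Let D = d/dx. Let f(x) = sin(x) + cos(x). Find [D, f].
- \sin{\left(x \right)} + \cos{\left(x \right)}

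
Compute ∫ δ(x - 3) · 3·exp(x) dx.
3 e^{3}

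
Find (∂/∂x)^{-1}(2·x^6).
\frac{2 x^{7}}{7}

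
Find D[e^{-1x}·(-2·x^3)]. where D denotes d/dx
2 x^{2} \left(x - 3\right) e^{- x}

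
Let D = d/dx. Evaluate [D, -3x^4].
- 12 x^{3}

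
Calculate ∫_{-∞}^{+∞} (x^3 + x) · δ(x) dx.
0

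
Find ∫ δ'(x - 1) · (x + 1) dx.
-1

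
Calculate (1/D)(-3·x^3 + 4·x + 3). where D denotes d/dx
- \frac{3 x^{4}}{4} + 2 x^{2} + 3 x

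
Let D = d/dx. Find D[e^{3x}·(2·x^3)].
6 x^{2} \left(x + 1\right) e^{3 x}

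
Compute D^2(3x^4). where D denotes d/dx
36 x^{2}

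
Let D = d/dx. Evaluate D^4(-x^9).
- 3024 x^{5}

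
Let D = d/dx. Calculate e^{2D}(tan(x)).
\tan{\left(x + 2 \right)}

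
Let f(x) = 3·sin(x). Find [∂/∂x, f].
3 \cos{\left(x \right)}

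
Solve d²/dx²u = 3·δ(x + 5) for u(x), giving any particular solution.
\frac{3|x + 5|}{2}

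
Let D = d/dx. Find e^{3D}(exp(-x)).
e^{- x - 3}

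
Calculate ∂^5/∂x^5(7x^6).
5040 x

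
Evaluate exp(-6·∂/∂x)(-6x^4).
- 6 x^{4} + 144 x^{3} - 1296 x^{2} + 5184 x - 7776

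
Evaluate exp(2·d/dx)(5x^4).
5 x^{4} + 40 x^{3} + 120 x^{2} + 160 x + 80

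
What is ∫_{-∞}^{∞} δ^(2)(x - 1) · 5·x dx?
0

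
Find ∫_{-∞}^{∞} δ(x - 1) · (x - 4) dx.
-3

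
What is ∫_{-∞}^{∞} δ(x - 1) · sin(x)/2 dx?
\frac{\sin{\left(1 \right)}}{2}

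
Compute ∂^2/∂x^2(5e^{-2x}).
20 e^{- 2 x}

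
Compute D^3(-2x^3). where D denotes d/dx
-12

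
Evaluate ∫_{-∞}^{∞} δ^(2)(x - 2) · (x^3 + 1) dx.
12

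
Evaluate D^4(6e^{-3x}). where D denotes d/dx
486 e^{- 3 x}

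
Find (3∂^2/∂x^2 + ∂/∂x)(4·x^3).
12 x \left(x + 6\right)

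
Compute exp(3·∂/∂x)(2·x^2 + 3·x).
2 x^{2} + 15 x + 27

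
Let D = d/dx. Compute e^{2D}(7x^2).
7 x^{2} + 28 x + 28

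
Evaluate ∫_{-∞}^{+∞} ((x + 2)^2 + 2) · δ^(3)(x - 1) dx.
0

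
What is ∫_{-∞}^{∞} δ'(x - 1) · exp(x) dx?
- e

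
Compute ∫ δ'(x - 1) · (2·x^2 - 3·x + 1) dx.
-1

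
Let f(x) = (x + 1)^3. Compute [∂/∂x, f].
3 \left(x + 1\right)^{2}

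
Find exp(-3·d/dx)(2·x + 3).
2 x - 3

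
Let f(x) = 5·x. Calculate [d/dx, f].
5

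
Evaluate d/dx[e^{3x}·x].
\left(3 x + 1\right) e^{3 x}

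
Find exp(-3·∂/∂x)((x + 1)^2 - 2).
x^{2} - 4 x + 2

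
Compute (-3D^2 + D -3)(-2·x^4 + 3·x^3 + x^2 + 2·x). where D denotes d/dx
6 x^{4} - 17 x^{3} + 78 x^{2} - 58 x - 4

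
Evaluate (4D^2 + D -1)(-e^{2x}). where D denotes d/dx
- 17 e^{2 x}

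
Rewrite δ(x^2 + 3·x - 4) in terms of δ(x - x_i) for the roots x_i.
\frac{\delta(x - 1) + \delta(x + 4)}{5}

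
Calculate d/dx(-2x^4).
- 8 x^{3}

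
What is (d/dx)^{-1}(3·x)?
\frac{3 x^{2}}{2}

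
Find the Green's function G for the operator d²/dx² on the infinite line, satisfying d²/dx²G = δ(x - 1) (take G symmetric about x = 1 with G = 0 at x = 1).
\frac{|x - 1|}{2}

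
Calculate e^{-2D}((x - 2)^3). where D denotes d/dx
x^{3} - 12 x^{2} + 48 x - 64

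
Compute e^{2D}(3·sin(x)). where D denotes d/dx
3 \sin{\left(x + 2 \right)}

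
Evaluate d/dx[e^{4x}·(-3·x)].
\left(- 12 x - 3\right) e^{4 x}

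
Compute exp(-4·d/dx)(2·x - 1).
2 x - 9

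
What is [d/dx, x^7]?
7 x^{6}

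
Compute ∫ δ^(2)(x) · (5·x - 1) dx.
0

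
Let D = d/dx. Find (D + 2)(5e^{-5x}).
- 15 e^{- 5 x}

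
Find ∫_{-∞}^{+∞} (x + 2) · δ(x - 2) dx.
4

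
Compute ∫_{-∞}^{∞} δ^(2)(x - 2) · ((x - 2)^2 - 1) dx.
2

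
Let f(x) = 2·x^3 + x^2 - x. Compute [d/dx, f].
6 x^{2} + 2 x - 1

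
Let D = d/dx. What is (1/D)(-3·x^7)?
- \frac{3 x^{8}}{8}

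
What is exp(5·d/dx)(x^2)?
x^{2} + 10 x + 25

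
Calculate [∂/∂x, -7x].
-7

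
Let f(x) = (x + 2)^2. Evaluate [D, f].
2 x + 4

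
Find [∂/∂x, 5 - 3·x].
-3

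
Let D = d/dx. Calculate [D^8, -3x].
-24D^{7}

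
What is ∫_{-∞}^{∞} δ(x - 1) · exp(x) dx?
e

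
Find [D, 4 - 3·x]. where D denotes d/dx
-3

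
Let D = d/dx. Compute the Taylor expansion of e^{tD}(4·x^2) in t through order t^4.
4 t^{2} + 8 t x + 4 x^{2}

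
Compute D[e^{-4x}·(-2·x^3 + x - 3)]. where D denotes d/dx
\left(8 x^{3} - 6 x^{2} - 4 x + 13\right) e^{- 4 x}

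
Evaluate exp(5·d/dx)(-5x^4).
- 5 x^{4} - 100 x^{3} - 750 x^{2} - 2500 x - 3125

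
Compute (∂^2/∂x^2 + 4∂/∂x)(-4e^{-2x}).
16 e^{- 2 x}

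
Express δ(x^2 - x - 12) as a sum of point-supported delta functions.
\frac{\delta(x - 4) + \delta(x + 3)}{7}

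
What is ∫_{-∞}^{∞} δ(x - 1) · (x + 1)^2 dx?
4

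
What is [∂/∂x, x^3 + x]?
3 x^{2} + 1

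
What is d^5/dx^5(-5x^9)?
- 75600 x^{4}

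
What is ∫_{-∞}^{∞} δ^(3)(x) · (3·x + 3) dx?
0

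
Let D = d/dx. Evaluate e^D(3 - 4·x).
- 4 x - 1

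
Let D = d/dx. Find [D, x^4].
4 x^{3}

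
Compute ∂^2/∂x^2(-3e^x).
- 3 e^{x}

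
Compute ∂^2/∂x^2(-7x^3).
- 42 x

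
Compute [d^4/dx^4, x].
4\frac{d^{3}}{dx^{3}}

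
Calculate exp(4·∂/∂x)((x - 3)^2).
x^{2} + 2 x + 1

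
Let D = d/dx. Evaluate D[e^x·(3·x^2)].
3 x \left(x + 2\right) e^{x}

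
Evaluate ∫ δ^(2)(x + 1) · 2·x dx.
0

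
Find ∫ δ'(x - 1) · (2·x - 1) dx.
-2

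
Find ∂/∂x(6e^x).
6 e^{x}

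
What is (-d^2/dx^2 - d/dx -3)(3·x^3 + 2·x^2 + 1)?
- 9 x^{3} - 15 x^{2} - 22 x - 7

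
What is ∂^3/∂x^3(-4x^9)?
- 2016 x^{6}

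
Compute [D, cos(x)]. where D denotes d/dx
- \sin{\left(x \right)}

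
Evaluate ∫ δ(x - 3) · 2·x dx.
6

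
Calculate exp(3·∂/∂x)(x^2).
x^{2} + 6 x + 9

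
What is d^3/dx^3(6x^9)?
3024 x^{6}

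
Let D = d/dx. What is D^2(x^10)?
90 x^{8}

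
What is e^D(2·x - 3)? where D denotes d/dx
2 x - 1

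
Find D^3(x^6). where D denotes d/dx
120 x^{3}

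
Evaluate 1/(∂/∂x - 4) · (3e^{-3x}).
- \frac{3 e^{- 3 x}}{7}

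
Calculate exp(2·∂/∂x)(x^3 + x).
x^{3} + 6 x^{2} + 13 x + 10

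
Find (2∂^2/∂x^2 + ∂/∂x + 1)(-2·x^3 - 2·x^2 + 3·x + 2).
- 2 x^{3} - 8 x^{2} - 25 x - 3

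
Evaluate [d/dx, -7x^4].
- 28 x^{3}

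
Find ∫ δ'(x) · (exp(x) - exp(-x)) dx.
-2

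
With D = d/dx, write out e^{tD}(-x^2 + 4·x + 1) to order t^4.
- t^{2} - 2 t \left(x - 2\right) - x^{2} + 4 x + 1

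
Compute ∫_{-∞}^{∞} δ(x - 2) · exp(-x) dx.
e^{-2}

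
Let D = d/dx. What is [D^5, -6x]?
-30D^{4}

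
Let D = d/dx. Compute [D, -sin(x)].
- \cos{\left(x \right)}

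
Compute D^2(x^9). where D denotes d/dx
72 x^{7}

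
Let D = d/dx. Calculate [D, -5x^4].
- 20 x^{3}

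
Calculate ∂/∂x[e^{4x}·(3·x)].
\left(12 x + 3\right) e^{4 x}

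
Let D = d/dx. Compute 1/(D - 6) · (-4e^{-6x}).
\frac{e^{- 6 x}}{3}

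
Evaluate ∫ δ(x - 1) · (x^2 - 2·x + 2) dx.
1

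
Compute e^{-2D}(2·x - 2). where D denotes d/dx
2 x - 6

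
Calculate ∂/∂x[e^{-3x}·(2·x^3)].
6 x^{2} \left(1 - x\right) e^{- 3 x}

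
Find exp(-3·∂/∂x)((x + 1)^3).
x^{3} - 6 x^{2} + 12 x - 8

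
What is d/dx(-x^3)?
- 3 x^{2}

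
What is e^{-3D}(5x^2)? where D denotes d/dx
5 x^{2} - 30 x + 45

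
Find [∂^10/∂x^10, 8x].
80\frac{d^{9}}{dx^{9}}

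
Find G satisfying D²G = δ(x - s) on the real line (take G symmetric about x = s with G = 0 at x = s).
\frac{|x - s|}{2}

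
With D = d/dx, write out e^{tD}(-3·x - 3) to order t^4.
- 3 t - 3 x - 3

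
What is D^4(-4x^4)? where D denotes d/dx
-96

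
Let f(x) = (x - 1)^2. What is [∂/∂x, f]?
2 x - 2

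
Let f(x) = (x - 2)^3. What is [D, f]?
3 \left(x - 2\right)^{2}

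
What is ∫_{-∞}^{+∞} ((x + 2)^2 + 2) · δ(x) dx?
6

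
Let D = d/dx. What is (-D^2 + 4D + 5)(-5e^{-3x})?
80 e^{- 3 x}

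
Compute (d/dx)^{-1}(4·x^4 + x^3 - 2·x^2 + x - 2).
\frac{4 x^{5}}{5} + \frac{x^{4}}{4} - \frac{2 x^{3}}{3} + \frac{x^{2}}{2} - 2 x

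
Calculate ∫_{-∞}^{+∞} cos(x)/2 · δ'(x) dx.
0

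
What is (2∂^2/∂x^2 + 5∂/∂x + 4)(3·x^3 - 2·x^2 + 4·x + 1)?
12 x^{3} + 37 x^{2} + 32 x + 16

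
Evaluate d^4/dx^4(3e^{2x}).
48 e^{2 x}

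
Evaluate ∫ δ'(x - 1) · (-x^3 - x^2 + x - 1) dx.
4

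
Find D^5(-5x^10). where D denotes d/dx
- 151200 x^{5}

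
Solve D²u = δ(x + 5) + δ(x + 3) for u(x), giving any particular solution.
\frac{|x + 5|}{2} + \frac{|x + 3|}{2}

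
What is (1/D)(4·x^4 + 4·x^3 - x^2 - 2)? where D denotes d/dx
\frac{4 x^{5}}{5} + x^{4} - \frac{x^{3}}{3} - 2 x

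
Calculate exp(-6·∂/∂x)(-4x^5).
- 4 x^{5} + 120 x^{4} - 1440 x^{3} + 8640 x^{2} - 25920 x + 31104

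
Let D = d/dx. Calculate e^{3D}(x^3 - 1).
x^{3} + 9 x^{2} + 27 x + 26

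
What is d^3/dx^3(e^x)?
e^{x}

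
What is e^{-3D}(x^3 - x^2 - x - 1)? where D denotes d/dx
x^{3} - 10 x^{2} + 32 x - 34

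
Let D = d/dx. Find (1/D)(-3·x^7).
- \frac{3 x^{8}}{8}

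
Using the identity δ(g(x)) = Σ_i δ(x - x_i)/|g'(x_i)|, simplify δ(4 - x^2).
\frac{\delta(x - 2) + \delta(x + 2)}{4}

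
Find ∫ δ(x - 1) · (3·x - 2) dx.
1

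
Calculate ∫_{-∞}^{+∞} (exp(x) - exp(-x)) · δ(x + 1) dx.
- 2 \sinh{\left(1 \right)}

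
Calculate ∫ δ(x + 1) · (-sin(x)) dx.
\sin{\left(1 \right)}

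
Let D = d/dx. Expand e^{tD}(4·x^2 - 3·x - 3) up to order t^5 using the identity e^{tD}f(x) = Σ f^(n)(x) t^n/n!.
4 t^{2} + t \left(8 x - 3\right) + 4 x^{2} - 3 x - 3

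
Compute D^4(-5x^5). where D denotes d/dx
- 600 x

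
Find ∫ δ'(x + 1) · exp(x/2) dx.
- \frac{1}{2 e^{\frac{1}{2}}}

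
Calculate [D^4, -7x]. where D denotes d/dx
-28D^{3}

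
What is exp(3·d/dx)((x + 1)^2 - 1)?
x^{2} + 8 x + 15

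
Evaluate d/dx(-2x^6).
- 12 x^{5}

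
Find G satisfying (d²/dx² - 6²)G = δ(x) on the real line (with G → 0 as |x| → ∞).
-\frac{e^{-6|x|}}{12}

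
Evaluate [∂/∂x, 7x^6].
42 x^{5}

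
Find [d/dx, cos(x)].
- \sin{\left(x \right)}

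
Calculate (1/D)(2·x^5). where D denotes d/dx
\frac{x^{6}}{3}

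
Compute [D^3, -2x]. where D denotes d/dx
-6D^{2}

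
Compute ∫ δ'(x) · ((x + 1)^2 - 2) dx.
-2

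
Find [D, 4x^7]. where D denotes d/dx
28 x^{6}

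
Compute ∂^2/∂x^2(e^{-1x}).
e^{- x}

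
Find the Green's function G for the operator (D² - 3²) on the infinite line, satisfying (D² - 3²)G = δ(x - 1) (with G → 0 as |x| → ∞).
-\frac{e^{-3|x - 1|}}{6}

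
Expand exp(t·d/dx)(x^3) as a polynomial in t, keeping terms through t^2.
x \left(3 t^{2} + 3 t x + x^{2}\right)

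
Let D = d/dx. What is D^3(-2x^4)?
- 48 x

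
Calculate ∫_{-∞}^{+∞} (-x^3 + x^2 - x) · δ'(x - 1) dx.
2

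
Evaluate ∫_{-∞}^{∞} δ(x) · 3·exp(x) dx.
3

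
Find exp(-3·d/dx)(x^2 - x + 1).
x^{2} - 7 x + 13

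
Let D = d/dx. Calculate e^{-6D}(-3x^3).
- 3 x^{3} + 54 x^{2} - 324 x + 648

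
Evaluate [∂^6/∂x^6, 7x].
42\frac{d^{5}}{dx^{5}}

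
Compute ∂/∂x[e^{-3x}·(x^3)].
3 x^{2} \left(1 - x\right) e^{- 3 x}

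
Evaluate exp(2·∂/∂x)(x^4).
x^{4} + 8 x^{3} + 24 x^{2} + 32 x + 16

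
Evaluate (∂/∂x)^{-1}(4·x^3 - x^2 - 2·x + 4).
x^{4} - \frac{x^{3}}{3} - x^{2} + 4 x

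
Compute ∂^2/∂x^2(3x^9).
216 x^{7}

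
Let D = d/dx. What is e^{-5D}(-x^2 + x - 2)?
- x^{2} + 11 x - 32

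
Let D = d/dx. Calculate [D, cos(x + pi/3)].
- \sin{\left(x + \frac{\pi}{3} \right)}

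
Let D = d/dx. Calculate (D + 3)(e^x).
4 e^{x}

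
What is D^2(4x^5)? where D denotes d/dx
80 x^{3}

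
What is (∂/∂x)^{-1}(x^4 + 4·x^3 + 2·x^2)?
\frac{x^{5}}{5} + x^{4} + \frac{2 x^{3}}{3}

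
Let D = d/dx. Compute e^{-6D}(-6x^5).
- 6 x^{5} + 180 x^{4} - 2160 x^{3} + 12960 x^{2} - 38880 x + 46656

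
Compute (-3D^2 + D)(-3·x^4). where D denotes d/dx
12 x^{2} \left(9 - x\right)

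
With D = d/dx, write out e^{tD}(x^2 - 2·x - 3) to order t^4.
t^{2} + 2 t \left(x - 1\right) + x^{2} - 2 x - 3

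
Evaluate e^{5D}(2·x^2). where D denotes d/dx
2 x^{2} + 20 x + 50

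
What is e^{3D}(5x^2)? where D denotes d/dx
5 x^{2} + 30 x + 45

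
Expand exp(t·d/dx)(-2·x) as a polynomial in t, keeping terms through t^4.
- 2 t - 2 x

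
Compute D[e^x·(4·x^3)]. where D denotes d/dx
4 x^{2} \left(x + 3\right) e^{x}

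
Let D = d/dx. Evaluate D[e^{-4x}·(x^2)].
2 x \left(1 - 2 x\right) e^{- 4 x}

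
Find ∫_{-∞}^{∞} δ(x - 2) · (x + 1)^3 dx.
27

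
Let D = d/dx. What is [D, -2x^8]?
- 16 x^{7}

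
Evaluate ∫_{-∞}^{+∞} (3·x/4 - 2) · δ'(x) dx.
- \frac{3}{4}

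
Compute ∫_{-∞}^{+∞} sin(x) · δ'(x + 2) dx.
- \cos{\left(2 \right)}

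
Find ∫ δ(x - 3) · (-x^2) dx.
-9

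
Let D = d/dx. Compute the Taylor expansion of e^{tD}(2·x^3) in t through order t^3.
2 t^{3} + 6 t^{2} x + 6 t x^{2} + 2 x^{3}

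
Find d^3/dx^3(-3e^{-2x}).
24 e^{- 2 x}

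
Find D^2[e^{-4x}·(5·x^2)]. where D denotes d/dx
10 \left(8 x^{2} - 8 x + 1\right) e^{- 4 x}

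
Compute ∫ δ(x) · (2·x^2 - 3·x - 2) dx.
-2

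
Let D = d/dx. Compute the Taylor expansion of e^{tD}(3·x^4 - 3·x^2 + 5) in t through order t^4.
3 t^{4} + 12 t^{3} x + t^{2} \left(18 x^{2} - 3\right) + 6 t x \left(2 x^{2} - 1\right) + 3 x^{4} - 3 x^{2} + 5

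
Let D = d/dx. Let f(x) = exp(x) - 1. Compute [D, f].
e^{x}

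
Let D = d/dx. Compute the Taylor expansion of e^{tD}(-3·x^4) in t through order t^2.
3 x^{2} \left(- 6 t^{2} - 4 t x - x^{2}\right)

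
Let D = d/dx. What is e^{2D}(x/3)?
\frac{x}{3} + \frac{2}{3}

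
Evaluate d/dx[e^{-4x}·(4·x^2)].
8 x \left(1 - 2 x\right) e^{- 4 x}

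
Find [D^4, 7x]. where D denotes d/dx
28D^{3}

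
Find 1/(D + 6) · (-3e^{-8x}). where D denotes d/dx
\frac{3 e^{- 8 x}}{2}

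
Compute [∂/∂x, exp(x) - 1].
e^{x}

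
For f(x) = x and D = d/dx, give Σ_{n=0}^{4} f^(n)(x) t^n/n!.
t + x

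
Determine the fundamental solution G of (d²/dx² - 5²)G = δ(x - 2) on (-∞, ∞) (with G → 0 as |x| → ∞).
-\frac{e^{-5|x - 2|}}{10}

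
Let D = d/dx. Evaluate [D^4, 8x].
32D^{3}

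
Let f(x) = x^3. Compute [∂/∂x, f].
3 x^{2}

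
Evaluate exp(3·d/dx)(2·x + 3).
2 x + 9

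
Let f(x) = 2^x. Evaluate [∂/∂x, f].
2^{x} \log{\left(2 \right)}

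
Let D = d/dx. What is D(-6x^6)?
- 36 x^{5}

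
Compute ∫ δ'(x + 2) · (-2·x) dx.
2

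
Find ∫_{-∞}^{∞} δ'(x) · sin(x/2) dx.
- \frac{1}{2}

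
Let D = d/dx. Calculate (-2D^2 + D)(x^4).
4 x^{2} \left(x - 6\right)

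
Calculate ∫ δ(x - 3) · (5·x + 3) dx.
18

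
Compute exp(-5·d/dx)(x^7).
x^{7} - 35 x^{6} + 525 x^{5} - 4375 x^{4} + 21875 x^{3} - 65625 x^{2} + 109375 x - 78125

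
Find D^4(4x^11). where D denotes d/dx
31680 x^{7}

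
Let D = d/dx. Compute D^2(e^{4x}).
16 e^{4 x}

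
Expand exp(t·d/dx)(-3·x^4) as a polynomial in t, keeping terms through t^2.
3 x^{2} \left(- 6 t^{2} - 4 t x - x^{2}\right)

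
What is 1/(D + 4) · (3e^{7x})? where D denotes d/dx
\frac{3 e^{7 x}}{11}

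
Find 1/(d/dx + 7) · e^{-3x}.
\frac{e^{- 3 x}}{4}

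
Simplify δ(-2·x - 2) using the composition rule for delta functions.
\frac{\delta(x + 1)}{2}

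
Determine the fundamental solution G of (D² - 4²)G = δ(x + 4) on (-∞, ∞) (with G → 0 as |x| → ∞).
-\frac{e^{-4|x + 4|}}{8}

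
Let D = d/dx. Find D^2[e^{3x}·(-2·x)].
\left(- 18 x - 12\right) e^{3 x}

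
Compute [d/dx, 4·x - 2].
4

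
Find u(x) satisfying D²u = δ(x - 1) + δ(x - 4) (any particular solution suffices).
\frac{|x - 1|}{2} + \frac{|x - 4|}{2}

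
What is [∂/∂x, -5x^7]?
- 35 x^{6}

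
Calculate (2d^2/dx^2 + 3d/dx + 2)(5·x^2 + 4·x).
10 x^{2} + 38 x + 32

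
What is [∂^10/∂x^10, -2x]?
-20\frac{d^{9}}{dx^{9}}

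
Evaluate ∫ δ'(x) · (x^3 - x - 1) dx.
1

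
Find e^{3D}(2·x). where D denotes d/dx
2 x + 6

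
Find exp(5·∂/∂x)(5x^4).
5 x^{4} + 100 x^{3} + 750 x^{2} + 2500 x + 3125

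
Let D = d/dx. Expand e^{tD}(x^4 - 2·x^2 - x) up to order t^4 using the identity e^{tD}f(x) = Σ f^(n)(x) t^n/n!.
t^{4} + 4 t^{3} x + t^{2} \left(6 x^{2} - 2\right) - t \left(- 4 x^{3} + 4 x + 1\right) + x^{4} - 2 x^{2} - x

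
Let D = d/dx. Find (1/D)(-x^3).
- \frac{x^{4}}{4}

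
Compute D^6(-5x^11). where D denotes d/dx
- 1663200 x^{5}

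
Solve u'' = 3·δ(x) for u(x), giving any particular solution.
\frac{3|x|}{2}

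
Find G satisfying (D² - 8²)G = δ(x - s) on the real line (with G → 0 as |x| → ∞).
-\frac{e^{-8|x-s|}}{16}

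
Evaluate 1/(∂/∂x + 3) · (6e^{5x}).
\frac{3 e^{5 x}}{4}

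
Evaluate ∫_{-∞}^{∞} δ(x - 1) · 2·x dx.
2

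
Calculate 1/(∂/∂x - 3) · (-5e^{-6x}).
\frac{5 e^{- 6 x}}{9}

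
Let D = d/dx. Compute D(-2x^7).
- 14 x^{6}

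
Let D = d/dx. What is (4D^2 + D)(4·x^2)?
8 x + 32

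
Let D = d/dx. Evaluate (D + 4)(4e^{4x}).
32 e^{4 x}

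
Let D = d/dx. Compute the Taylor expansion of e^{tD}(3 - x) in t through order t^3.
- t - x + 3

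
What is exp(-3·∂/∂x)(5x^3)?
5 x^{3} - 45 x^{2} + 135 x - 135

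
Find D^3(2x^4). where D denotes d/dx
48 x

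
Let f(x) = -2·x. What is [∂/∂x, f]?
-2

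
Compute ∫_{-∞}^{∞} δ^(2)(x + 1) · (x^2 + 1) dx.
2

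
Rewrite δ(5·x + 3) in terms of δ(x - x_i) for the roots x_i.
\frac{\delta(x + 3/5)}{5}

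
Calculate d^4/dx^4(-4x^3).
0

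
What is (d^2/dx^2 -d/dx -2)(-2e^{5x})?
- 36 e^{5 x}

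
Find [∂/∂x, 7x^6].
42 x^{5}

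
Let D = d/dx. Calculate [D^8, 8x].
64D^{7}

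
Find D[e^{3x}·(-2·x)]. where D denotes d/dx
\left(- 6 x - 2\right) e^{3 x}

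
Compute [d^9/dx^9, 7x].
63\frac{d^{8}}{dx^{8}}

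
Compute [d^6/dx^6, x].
6\frac{d^{5}}{dx^{5}}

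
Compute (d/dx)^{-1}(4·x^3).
x^{4}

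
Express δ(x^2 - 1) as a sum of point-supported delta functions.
\frac{\delta(x - 1) + \delta(x + 1)}{2}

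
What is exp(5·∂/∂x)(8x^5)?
8 x^{5} + 200 x^{4} + 2000 x^{3} + 10000 x^{2} + 25000 x + 25000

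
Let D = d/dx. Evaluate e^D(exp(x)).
e^{x + 1}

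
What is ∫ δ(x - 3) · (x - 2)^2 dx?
1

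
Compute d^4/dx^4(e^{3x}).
81 e^{3 x}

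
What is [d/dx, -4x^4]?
- 16 x^{3}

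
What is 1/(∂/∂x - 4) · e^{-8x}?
- \frac{e^{- 8 x}}{12}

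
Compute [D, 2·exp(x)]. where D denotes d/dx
2 e^{x}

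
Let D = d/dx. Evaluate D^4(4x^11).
31680 x^{7}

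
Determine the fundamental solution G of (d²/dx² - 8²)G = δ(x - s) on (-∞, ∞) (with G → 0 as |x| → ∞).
-\frac{e^{-8|x-s|}}{16}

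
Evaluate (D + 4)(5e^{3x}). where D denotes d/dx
35 e^{3 x}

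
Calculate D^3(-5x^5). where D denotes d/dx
- 300 x^{2}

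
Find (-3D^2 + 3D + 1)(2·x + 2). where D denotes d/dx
2 x + 8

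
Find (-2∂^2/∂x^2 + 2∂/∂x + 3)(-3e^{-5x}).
171 e^{- 5 x}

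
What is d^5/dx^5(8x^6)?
5760 x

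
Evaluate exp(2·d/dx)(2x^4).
2 x^{4} + 16 x^{3} + 48 x^{2} + 64 x + 32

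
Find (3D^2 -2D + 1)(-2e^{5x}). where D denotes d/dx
- 132 e^{5 x}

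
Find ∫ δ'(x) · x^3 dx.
0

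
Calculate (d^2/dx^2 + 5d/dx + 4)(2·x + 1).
8 x + 14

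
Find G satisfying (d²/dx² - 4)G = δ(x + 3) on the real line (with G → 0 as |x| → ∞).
-\frac{e^{-2|x + 3|}}{4}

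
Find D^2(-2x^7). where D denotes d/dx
- 84 x^{5}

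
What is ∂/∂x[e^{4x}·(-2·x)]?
\left(- 8 x - 2\right) e^{4 x}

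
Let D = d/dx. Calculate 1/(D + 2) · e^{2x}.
\frac{e^{2 x}}{4}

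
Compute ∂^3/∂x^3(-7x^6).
- 840 x^{3}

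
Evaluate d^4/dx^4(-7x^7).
- 5880 x^{3}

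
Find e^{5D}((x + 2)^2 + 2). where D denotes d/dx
x^{2} + 14 x + 51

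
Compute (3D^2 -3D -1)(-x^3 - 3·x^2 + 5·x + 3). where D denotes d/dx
x^{3} + 12 x^{2} - 5 x - 36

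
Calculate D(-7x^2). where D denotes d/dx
- 14 x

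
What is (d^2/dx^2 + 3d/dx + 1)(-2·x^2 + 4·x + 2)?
- 2 x^{2} - 8 x + 10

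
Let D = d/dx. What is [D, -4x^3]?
- 12 x^{2}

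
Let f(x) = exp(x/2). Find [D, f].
\frac{e^{\frac{x}{2}}}{2}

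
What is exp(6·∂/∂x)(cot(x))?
\cot{\left(x + 6 \right)}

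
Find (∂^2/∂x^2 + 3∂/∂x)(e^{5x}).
40 e^{5 x}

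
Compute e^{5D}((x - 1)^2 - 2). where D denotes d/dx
x^{2} + 8 x + 14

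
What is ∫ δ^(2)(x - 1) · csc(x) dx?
\left(2 \cot^{2}{\left(1 \right)} + 1\right) \csc{\left(1 \right)}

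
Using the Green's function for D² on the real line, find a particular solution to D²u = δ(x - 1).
\frac{|x - 1|}{2}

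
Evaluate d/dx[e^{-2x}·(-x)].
\left(2 x - 1\right) e^{- 2 x}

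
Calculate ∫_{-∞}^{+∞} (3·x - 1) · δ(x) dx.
-1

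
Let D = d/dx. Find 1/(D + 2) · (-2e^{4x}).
- \frac{e^{4 x}}{3}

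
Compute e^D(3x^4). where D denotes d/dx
3 x^{4} + 12 x^{3} + 18 x^{2} + 12 x + 3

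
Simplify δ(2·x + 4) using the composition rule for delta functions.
\frac{\delta(x + 2)}{2}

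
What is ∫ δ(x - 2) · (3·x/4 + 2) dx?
\frac{7}{2}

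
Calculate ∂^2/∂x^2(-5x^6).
- 150 x^{4}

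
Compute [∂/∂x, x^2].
2 x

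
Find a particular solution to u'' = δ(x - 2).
\frac{|x - 2|}{2}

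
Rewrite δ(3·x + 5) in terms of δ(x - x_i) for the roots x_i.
\frac{\delta(x + 5/3)}{3}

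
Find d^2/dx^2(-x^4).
- 12 x^{2}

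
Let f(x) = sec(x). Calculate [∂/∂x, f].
\tan{\left(x \right)} \sec{\left(x \right)}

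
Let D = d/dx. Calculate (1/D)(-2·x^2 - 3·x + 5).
- \frac{2 x^{3}}{3} - \frac{3 x^{2}}{2} + 5 x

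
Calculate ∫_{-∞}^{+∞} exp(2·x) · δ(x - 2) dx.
e^{4}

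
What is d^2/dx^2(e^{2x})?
4 e^{2 x}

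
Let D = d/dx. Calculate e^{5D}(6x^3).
6 x^{3} + 90 x^{2} + 450 x + 750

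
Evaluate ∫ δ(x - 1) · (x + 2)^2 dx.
9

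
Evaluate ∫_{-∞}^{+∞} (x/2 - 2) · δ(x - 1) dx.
- \frac{3}{2}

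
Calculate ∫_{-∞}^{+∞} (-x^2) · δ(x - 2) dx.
-4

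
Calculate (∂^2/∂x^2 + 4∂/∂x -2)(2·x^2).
- 4 x^{2} + 16 x + 4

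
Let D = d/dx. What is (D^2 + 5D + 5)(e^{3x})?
29 e^{3 x}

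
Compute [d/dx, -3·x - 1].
-3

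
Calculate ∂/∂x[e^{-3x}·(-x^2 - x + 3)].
\left(3 x^{2} + x - 10\right) e^{- 3 x}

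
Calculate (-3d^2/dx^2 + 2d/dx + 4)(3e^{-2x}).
- 36 e^{- 2 x}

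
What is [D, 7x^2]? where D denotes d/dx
14 x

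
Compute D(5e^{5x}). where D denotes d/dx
25 e^{5 x}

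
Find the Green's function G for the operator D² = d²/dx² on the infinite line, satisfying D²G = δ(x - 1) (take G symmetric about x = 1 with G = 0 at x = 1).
\frac{|x - 1|}{2}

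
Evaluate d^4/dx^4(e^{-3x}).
81 e^{- 3 x}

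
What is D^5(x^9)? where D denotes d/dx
15120 x^{4}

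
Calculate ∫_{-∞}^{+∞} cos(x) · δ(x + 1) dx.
\cos{\left(1 \right)}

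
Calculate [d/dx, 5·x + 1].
5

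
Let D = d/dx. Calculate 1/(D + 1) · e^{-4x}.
- \frac{e^{- 4 x}}{3}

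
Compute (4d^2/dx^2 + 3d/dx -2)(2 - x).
2 x - 7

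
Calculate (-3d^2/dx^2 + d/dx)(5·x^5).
25 x^{3} \left(x - 12\right)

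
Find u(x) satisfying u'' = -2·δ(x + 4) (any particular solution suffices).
-|x + 4|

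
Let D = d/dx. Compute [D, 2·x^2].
4 x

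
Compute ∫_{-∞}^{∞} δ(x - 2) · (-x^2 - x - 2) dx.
-8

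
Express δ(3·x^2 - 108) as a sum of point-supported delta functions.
\frac{\delta(x - 6) + \delta(x + 6)}{36}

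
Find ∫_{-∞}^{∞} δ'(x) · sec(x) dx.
0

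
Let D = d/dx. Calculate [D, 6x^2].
12 x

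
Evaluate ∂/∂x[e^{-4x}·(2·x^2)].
4 x \left(1 - 2 x\right) e^{- 4 x}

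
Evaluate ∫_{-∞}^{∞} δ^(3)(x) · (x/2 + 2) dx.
0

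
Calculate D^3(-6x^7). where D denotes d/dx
- 1260 x^{4}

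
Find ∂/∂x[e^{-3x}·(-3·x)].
3 \left(3 x - 1\right) e^{- 3 x}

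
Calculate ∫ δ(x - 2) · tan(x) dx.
\tan{\left(2 \right)}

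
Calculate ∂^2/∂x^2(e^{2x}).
4 e^{2 x}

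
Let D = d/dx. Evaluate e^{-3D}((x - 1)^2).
x^{2} - 8 x + 16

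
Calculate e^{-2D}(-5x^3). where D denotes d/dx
- 5 x^{3} + 30 x^{2} - 60 x + 40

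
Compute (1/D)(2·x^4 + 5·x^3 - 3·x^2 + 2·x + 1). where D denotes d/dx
\frac{2 x^{5}}{5} + \frac{5 x^{4}}{4} - x^{3} + x^{2} + x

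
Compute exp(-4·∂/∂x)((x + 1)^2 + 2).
x^{2} - 6 x + 11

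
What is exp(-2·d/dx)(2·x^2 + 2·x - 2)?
2 x^{2} - 6 x + 2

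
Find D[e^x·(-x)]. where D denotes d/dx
\left(- x - 1\right) e^{x}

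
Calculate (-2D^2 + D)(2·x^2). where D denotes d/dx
4 x - 8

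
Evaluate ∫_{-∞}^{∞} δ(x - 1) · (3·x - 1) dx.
2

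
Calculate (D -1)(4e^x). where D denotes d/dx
0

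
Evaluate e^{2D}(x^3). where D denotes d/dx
x^{3} + 6 x^{2} + 12 x + 8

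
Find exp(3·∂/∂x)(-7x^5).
- 7 x^{5} - 105 x^{4} - 630 x^{3} - 1890 x^{2} - 2835 x - 1701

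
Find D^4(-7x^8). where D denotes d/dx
- 11760 x^{4}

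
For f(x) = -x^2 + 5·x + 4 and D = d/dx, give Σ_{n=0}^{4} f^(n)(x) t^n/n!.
- t^{2} - t \left(2 x - 5\right) - x^{2} + 5 x + 4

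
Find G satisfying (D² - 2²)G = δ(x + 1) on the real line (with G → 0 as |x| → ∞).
-\frac{e^{-2|x + 1|}}{4}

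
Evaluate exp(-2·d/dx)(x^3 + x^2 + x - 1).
x^{3} - 5 x^{2} + 9 x - 7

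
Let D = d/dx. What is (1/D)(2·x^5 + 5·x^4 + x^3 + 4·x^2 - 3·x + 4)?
\frac{x^{6}}{3} + x^{5} + \frac{x^{4}}{4} + \frac{4 x^{3}}{3} - \frac{3 x^{2}}{2} + 4 x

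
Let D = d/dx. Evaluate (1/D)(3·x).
\frac{3 x^{2}}{2}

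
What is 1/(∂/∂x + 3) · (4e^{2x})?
\frac{4 e^{2 x}}{5}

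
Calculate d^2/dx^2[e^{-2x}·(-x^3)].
2 x \left(- 2 x^{2} + 6 x - 3\right) e^{- 2 x}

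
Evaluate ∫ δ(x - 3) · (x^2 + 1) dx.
10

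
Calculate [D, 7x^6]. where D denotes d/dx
42 x^{5}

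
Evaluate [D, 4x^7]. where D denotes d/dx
28 x^{6}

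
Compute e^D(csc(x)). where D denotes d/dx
\csc{\left(x + 1 \right)}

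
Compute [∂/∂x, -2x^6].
- 12 x^{5}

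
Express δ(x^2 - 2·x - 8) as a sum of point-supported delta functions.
\frac{\delta(x + 2) + \delta(x - 4)}{6}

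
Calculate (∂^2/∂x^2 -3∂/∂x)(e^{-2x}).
10 e^{- 2 x}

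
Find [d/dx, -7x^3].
- 21 x^{2}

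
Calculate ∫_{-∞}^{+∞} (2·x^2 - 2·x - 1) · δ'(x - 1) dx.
-2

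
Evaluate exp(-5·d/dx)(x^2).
x^{2} - 10 x + 25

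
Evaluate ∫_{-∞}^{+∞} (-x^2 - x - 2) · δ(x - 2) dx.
-8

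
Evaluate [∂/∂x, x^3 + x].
3 x^{2} + 1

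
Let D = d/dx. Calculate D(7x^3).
21 x^{2}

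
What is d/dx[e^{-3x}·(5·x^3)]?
15 x^{2} \left(1 - x\right) e^{- 3 x}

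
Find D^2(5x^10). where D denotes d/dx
450 x^{8}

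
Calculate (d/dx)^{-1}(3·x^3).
\frac{3 x^{4}}{4}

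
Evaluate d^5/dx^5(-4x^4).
0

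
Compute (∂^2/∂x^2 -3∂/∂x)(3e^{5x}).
30 e^{5 x}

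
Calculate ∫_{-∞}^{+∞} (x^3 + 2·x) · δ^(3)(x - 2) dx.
-6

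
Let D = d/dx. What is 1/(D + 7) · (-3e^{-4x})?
- e^{- 4 x}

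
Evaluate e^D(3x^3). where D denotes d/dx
3 x^{3} + 9 x^{2} + 9 x + 3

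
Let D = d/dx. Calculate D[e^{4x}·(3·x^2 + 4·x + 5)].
\left(12 x^{2} + 22 x + 24\right) e^{4 x}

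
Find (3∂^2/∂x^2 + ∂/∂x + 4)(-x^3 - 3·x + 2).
- 4 x^{3} - 3 x^{2} - 30 x + 5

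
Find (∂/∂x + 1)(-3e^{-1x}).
0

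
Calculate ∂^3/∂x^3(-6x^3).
-36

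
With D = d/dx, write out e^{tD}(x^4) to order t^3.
x \left(4 t^{3} + 6 t^{2} x + 4 t x^{2} + x^{3}\right)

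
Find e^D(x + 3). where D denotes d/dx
x + 4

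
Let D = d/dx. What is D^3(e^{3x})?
27 e^{3 x}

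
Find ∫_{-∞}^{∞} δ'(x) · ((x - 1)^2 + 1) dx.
2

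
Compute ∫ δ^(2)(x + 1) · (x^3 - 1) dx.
-6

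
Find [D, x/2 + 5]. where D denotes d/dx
\frac{1}{2}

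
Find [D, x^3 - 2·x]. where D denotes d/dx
3 x^{2} - 2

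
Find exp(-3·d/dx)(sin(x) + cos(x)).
\sqrt{2} \cos{\left(- x + \frac{\pi}{4} + 3 \right)}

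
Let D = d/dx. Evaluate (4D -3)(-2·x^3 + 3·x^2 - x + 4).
6 x^{3} - 33 x^{2} + 27 x - 16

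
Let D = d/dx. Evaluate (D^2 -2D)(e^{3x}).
3 e^{3 x}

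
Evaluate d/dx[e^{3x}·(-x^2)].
x \left(- 3 x - 2\right) e^{3 x}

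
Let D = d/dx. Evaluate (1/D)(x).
\frac{x^{2}}{2}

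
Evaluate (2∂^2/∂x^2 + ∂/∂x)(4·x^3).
12 x \left(x + 4\right)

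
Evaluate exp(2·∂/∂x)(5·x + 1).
5 x + 11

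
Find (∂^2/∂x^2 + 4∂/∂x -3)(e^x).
2 e^{x}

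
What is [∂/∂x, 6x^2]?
12 x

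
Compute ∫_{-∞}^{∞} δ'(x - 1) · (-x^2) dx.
2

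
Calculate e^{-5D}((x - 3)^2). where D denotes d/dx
x^{2} - 16 x + 64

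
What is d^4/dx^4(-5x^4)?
-120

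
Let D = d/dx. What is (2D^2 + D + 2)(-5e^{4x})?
- 190 e^{4 x}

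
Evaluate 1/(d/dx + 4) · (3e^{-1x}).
e^{- x}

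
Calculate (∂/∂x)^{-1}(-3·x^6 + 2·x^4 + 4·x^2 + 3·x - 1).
- \frac{3 x^{7}}{7} + \frac{2 x^{5}}{5} + \frac{4 x^{3}}{3} + \frac{3 x^{2}}{2} - x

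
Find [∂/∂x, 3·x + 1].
3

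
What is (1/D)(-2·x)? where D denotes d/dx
- x^{2}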